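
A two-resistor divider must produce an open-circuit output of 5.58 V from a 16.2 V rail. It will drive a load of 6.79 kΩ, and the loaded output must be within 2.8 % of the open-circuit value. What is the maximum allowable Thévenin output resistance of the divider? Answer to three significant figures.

Loading drop = R_th/(R_th + R_L) ≤ 0.0280, so R_th ≤ R_L · ε/(1−ε) = 6.79 kΩ × 0.0280/0.9720 = 196 Ω.
(Any R1, R2 with R2/(R1+R2) = 0.344 and R1‖R2 ≤ 196 Ω will meet the spec.)

R_th ≤ 196 Ω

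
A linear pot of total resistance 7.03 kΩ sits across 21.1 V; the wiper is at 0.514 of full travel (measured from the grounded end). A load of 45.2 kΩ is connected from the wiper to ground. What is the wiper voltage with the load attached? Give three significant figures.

The wiper splits the pot into (1−α)R = 3.417 kΩ above and αR = 3.613 kΩ below.
Lower section ‖ load = 3.346 kΩ.
V_wiper = 21.1 × 3.346/(3.417 + 3.346) = 10.4 V.

V ≈ 10.4 V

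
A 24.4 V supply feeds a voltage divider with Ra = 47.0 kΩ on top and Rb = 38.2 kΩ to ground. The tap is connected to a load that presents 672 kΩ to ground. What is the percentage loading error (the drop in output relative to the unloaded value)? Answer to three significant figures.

The divider's output (Thévenin) resistance is Ra‖Rb = 21.07 kΩ.
Fractional drop under load = R_th/(R_th + R_L) = 21.07 / (21.07 + 672) = 0.03040.
So the output falls by 3.04 %.

3.04 %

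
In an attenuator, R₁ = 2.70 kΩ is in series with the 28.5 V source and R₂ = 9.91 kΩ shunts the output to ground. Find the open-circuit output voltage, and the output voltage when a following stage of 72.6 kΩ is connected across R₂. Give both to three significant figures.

Unloaded: 22.4 V; loaded: 21.8 V

Open-circuit: V = 28.5 × 9.91/(2.70 + 9.91) = 22.4 V.
With the load, R₂ becomes R₂‖R_L = 8.720 kΩ, so V = 28.5 × 8.720/11.42 = 21.8 V.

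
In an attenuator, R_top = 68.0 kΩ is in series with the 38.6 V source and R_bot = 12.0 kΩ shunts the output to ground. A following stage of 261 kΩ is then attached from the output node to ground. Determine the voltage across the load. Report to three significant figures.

The load sits in parallel with R_bot: R_bot‖R_L = (12.0 × 261) / (12.0 + 261) = 11.47 kΩ.
V_out = 38.6 × 11.47 / (68.0 + 11.47) = 38.6 × 11.47/79.47 = 5.57 V.

V_out ≈ 5.57 V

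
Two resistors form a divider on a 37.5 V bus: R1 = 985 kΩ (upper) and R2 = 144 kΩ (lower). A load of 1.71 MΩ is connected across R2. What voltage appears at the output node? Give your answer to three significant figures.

V_out ≈ 4.46 V

The load sits in parallel with R2: R2‖R_L = (144 × 1710) / (144 + 1710) = 132.8 kΩ.
V_out = 37.5 × 132.8 / (985 + 132.8) = 37.5 × 132.8/1118 = 4.46 V.
(Unloaded it would have been 4.78 V.)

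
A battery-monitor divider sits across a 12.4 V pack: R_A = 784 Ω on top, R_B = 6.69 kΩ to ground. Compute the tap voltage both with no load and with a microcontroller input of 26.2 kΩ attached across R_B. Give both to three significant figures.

Unloaded: 11.1 V; loaded: 10.8 V

Open-circuit: V = 12.4 × 6690/(784 + 6690) = 11.1 V.
With the load, R_B becomes R_B‖R_L = 5329 Ω, so V = 12.4 × 5329/6113 = 10.8 V.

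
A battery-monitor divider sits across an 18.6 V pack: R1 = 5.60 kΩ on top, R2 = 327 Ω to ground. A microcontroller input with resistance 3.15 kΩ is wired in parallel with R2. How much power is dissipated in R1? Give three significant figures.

Total resistance from the source is R1 + (R2‖R_L) = 5896 Ω, so I = 18.6/5896 Ω = 3.155 mA.
P = I²·R1 = (3.155 mA)² × 5.60 kΩ = 55.7 mW.

P ≈ 55.7 mW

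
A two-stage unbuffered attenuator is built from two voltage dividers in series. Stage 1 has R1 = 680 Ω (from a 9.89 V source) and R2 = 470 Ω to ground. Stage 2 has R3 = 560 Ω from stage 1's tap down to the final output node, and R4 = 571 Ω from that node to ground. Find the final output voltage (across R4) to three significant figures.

V_out ≈ 1.64 V

Stage 2 presents R3+R4 = 1131 Ω as a load on stage 1's tap.
Stage 1's lower leg becomes R2‖(R3+R4) = 332.0 Ω, so V_mid = 9.89 × 332.0/1012 = 3.245 V.
Stage 2 is itself unloaded: V_out = V_mid × R4/(R3+R4) = 3.245 × 571/1131 = 1.64 V.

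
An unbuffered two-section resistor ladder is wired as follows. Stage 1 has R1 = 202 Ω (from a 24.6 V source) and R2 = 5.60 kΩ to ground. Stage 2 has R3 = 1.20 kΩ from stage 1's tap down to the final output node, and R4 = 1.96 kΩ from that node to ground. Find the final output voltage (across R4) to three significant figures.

Stage 2 presents R3+R4 = 3160 Ω as a load on stage 1's tap.
Stage 1's lower leg becomes R2‖(R3+R4) = 2020 Ω, so V_mid = 24.6 × 2020/2222 = 22.36 V.
Stage 2 is itself unloaded: V_out = V_mid × R4/(R3+R4) = 22.36 × 1960/3160 = 13.9 V.

V_out ≈ 13.9 V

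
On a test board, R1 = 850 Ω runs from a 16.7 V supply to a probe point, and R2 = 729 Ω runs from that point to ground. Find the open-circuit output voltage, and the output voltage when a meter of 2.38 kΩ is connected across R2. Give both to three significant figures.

Open-circuit: V = 16.7 × 729/(850 + 729) = 7.71 V.
With the load, R2 becomes R2‖R_L = 558.1 Ω, so V = 16.7 × 558.1/1408 = 6.62 V.

Unloaded: 7.71 V; loaded: 6.62 V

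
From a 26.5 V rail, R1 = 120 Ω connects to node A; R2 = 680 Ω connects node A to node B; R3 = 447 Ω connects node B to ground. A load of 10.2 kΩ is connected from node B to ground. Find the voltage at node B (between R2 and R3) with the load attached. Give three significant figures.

At node B, R3 is in parallel with the load: R3‖R_L = 428.2 Ω.
Below node A the resistance is R2 + (R3‖R_L) = 1108 Ω, so V_A = 26.5 × 1108/1228 = 23.91 V.
Then V_B = V_A × (R3‖R_L)/(R2 + R3‖R_L) = 23.91 × 428.2/1108 = 9.24 V.

V ≈ 9.24 V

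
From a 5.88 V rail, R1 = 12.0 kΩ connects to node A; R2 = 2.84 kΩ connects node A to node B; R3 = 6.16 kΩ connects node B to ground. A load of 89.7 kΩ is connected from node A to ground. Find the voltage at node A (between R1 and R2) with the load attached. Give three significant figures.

V ≈ 2.38 V

Below node A the series string R2+R3 = 9.000 kΩ sits in parallel with the 89.7 kΩ load: 8.179 kΩ.
V_A = 5.88 × 8.179/(12.0 + 8.179) = 2.38 V.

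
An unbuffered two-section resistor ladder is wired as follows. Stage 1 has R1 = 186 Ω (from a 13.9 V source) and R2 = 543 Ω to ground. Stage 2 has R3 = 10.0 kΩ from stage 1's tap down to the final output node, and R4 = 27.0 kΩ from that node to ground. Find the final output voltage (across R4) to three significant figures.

V_out ≈ 7.53 V

Stage 2 presents R3+R4 = 37000 Ω as a load on stage 1's tap.
Stage 1's lower leg becomes R2‖(R3+R4) = 535.1 Ω, so V_mid = 13.9 × 535.1/721.1 = 10.31 V.
Stage 2 is itself unloaded: V_out = V_mid × R4/(R3+R4) = 10.31 × 27000/37000 = 7.53 V.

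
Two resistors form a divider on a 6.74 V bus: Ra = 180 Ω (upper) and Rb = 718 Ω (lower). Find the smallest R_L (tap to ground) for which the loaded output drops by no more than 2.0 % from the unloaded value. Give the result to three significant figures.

R_L(min) ≈ 7.05 kΩ

Output resistance R_th = Ra‖Rb = (180 × 718)/898.0 = 143.9 Ω.
The fractional drop is R_th/(R_th + R_L); requiring this ≤ 0.0200 gives R_L ≥ R_th(1/0.0200 − 1) = 143.9 × 49.00 = 7.05 kΩ.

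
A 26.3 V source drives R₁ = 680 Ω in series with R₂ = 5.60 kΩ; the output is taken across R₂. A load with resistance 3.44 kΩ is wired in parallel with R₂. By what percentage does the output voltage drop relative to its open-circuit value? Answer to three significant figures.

The divider's output (Thévenin) resistance is R₁‖R₂ = 606.4 Ω.
Fractional drop under load = R_th/(R_th + R_L) = 606.4 / (606.4 + 3440) = 0.1499.
So the output falls by 15.0 %.

15.0 %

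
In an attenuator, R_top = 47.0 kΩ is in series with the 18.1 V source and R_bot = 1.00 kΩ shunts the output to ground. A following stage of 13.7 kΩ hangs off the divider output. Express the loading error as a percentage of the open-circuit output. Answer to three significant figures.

6.67 %

The divider's output (Thévenin) resistance is R_top‖R_bot = 0.9792 kΩ.
Fractional drop under load = R_th/(R_th + R_L) = 0.9792 / (0.9792 + 13.7) = 0.06670.
So the output falls by 6.67 %.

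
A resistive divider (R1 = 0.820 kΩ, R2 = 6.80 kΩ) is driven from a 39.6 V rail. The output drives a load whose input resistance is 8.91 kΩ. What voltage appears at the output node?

The load sits in parallel with R2: R2‖R_L = (6800 × 8910) / (6800 + 8910) = 3857 Ω.
V_out = 39.6 × 3857 / (820 + 3857) = 39.6 × 3857/4677 = 32.7 V.

V_out ≈ 32.7 V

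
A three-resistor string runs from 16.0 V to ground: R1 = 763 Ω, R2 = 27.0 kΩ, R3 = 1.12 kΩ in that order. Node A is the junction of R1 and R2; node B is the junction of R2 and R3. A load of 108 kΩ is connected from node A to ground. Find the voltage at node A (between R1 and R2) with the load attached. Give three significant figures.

V ≈ 15.5 V

Below node A the series string R2+R3 = 28120 Ω sits in parallel with the 108000 Ω load: 22310 Ω.
V_A = 16.0 × 22310/(763 + 22310) = 15.5 V.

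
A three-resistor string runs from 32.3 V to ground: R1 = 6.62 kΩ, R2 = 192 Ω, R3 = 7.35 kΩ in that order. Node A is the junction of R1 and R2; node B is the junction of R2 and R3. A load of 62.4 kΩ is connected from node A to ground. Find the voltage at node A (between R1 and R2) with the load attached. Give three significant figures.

Below node A the series string R2+R3 = 7542 Ω sits in parallel with the 62400 Ω load: 6729 Ω.
V_A = 32.3 × 6729/(6620 + 6729) = 16.3 V.

V ≈ 16.3 V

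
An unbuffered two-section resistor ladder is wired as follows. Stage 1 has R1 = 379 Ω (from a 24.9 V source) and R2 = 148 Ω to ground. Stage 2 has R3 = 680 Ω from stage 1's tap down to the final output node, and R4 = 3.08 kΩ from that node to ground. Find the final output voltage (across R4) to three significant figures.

Stage 2 presents R3+R4 = 3760 Ω as a load on stage 1's tap.
Stage 1's lower leg becomes R2‖(R3+R4) = 142.4 Ω, so V_mid = 24.9 × 142.4/521.4 = 6.800 V.
Stage 2 is itself unloaded: V_out = V_mid × R4/(R3+R4) = 6.800 × 3080/3760 = 5.57 V.

V_out ≈ 5.57 V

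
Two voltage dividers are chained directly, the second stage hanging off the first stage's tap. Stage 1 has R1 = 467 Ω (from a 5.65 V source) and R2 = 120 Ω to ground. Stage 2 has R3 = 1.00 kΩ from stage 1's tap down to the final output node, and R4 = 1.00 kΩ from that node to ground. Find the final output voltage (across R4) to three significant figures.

V_out ≈ 0.551 V

Stage 2 presents R3+R4 = 2000 Ω as a load on stage 1's tap.
Stage 1's lower leg becomes R2‖(R3+R4) = 113.2 Ω, so V_mid = 5.65 × 113.2/580.2 = 1.102 V.
Stage 2 is itself unloaded: V_out = V_mid × R4/(R3+R4) = 1.102 × 1000/2000 = 0.551 V.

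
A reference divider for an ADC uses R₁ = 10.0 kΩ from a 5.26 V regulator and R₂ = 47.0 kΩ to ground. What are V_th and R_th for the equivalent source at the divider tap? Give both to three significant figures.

V_th is the open-circuit tap voltage: 5.26 × 47.0/(10.0 + 47.0) = 4.34 V.
With the supply zeroed, R₁ and R₂ appear in parallel from the tap: R_th = R₁‖R₂ = (10.0 × 47.0)/57.00 = 8.25 kΩ.

V_th = 4.34 V, R_th = 8.25 kΩ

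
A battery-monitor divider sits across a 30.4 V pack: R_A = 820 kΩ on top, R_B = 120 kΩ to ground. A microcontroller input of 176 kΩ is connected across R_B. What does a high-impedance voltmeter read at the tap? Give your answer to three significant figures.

The load sits in parallel with R_B: R_B‖R_L = (120 × 176) / (120 + 176) = 71.35 kΩ.
V_out = 30.4 × 71.35 / (820 + 71.35) = 30.4 × 71.35/891.4 = 2.43 V.

V_out ≈ 2.43 V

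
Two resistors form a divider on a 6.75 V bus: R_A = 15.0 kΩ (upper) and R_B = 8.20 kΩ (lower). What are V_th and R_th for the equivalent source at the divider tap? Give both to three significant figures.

V_th = 2.39 V, R_th = 5.30 kΩ

V_th is the open-circuit tap voltage: 6.75 × 8.20/(15.0 + 8.20) = 2.39 V.
With the supply zeroed, R_A and R_B appear in parallel from the tap: R_th = R_A‖R_B = (15.0 × 8.20)/23.20 = 5.30 kΩ.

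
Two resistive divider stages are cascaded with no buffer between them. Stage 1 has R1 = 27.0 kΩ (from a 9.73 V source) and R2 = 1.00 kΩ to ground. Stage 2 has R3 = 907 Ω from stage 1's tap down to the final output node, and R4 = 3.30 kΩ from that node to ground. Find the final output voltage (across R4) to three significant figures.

V_out ≈ 0.222 V

Stage 2 presents R3+R4 = 4207 Ω as a load on stage 1's tap.
Stage 1's lower leg becomes R2‖(R3+R4) = 808.0 Ω, so V_mid = 9.73 × 808.0/27810 = 0.2827 V.
Stage 2 is itself unloaded: V_out = V_mid × R4/(R3+R4) = 0.2827 × 3300/4207 = 0.222 V.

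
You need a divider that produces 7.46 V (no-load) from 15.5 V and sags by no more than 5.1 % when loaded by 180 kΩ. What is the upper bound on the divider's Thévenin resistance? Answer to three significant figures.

Loading drop = R_th/(R_th + R_L) ≤ 0.0510, so R_th ≤ R_L · ε/(1−ε) = 180 kΩ × 0.0510/0.9490 = 9.67 kΩ.

R_th ≤ 9.67 kΩ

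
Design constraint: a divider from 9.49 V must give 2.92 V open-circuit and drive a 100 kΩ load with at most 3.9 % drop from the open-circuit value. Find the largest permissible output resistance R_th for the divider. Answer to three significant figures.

Loading drop = R_th/(R_th + R_L) ≤ 0.0390, so R_th ≤ R_L · ε/(1−ε) = 100 kΩ × 0.0390/0.9610 = 4.06 kΩ.
(Any R1, R2 with R2/(R1+R2) = 0.308 and R1‖R2 ≤ 4.06 kΩ will meet the spec.)

R_th ≤ 4.06 kΩ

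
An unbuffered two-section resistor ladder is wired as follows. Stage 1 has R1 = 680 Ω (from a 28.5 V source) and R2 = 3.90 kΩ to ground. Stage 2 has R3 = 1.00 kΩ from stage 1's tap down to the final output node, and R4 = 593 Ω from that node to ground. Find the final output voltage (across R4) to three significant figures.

Stage 2 presents R3+R4 = 1593 Ω as a load on stage 1's tap.
Stage 1's lower leg becomes R2‖(R3+R4) = 1131 Ω, so V_mid = 28.5 × 1131/1811 = 17.80 V.
Stage 2 is itself unloaded: V_out = V_mid × R4/(R3+R4) = 17.80 × 593/1593 = 6.63 V.

V_out ≈ 6.63 V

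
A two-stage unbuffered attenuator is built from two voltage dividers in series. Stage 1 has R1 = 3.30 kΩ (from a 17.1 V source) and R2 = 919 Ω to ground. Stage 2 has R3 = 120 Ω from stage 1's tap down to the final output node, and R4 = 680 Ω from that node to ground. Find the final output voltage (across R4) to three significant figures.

Stage 2 presents R3+R4 = 800.0 Ω as a load on stage 1's tap.
Stage 1's lower leg becomes R2‖(R3+R4) = 427.7 Ω, so V_mid = 17.1 × 427.7/3728 = 1.962 V.
Stage 2 is itself unloaded: V_out = V_mid × R4/(R3+R4) = 1.962 × 680/800.0 = 1.67 V.

V_out ≈ 1.67 V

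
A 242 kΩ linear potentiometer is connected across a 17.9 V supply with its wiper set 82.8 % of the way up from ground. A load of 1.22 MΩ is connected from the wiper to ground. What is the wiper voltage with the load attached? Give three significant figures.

The wiper splits the pot into (1−α)R = 41.62 kΩ above and αR = 200.4 kΩ below.
Lower section ‖ load = 172.1 kΩ.
V_wiper = 17.9 × 172.1/(41.62 + 172.1) = 14.4 V.

V ≈ 14.4 V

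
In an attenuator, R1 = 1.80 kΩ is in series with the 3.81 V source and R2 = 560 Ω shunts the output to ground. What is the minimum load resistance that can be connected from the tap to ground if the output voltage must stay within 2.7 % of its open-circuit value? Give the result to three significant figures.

R_L(min) ≈ 15.4 kΩ

Output resistance R_th = R1‖R2 = (1800 × 560)/2360 = 427.1 Ω.
The fractional drop is R_th/(R_th + R_L); requiring this ≤ 0.0270 gives R_L ≥ R_th(1/0.0270 − 1) = 427.1 × 36.04 = 15.4 kΩ.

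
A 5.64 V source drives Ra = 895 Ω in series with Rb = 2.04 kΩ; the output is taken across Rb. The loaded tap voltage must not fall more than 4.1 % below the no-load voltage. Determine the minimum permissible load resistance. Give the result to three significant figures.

Output resistance R_th = Ra‖Rb = (895 × 2040)/2935 = 622.1 Ω.
The fractional drop is R_th/(R_th + R_L); requiring this ≤ 0.0410 gives R_L ≥ R_th(1/0.0410 − 1) = 622.1 × 23.39 = 14.6 kΩ.

R_L(min) ≈ 14.6 kΩ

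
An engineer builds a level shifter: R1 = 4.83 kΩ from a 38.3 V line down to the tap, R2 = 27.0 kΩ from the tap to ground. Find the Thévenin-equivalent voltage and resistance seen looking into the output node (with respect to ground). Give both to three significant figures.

V_th is the open-circuit tap voltage: 38.3 × 27.0/(4.83 + 27.0) = 32.5 V.
With the supply zeroed, R1 and R2 appear in parallel from the tap: R_th = R1‖R2 = (4.83 × 27.0)/31.83 = 4.10 kΩ.

V_th = 32.5 V, R_th = 4.10 kΩ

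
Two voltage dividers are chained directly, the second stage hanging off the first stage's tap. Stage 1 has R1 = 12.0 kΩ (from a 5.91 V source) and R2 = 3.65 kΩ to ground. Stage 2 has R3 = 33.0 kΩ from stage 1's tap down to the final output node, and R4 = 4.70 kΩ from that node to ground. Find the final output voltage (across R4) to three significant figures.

Stage 2 presents R3+R4 = 37.70 kΩ as a load on stage 1's tap.
Stage 1's lower leg becomes R2‖(R3+R4) = 3.328 kΩ, so V_mid = 5.91 × 3.328/15.33 = 1.283 V.
Stage 2 is itself unloaded: V_out = V_mid × R4/(R3+R4) = 1.283 × 4.70/37.70 = 0.160 V.

V_out ≈ 0.160 V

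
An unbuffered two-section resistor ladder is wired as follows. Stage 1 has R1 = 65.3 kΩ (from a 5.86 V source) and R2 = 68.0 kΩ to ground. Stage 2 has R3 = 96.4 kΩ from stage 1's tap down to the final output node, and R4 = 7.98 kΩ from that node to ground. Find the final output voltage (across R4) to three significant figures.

V_out ≈ 0.173 V

Stage 2 presents R3+R4 = 104.4 kΩ as a load on stage 1's tap.
Stage 1's lower leg becomes R2‖(R3+R4) = 41.18 kΩ, so V_mid = 5.86 × 41.18/106.5 = 2.266 V.
Stage 2 is itself unloaded: V_out = V_mid × R4/(R3+R4) = 2.266 × 7.98/104.4 = 0.173 V.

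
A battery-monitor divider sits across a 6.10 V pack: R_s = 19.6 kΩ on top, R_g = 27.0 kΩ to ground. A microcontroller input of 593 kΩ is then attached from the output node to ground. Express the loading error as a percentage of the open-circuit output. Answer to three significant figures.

1.88 %

The divider's output (Thévenin) resistance is R_s‖R_g = 11.36 kΩ.
Fractional drop under load = R_th/(R_th + R_L) = 11.36 / (11.36 + 593) = 0.01879.
So the output falls by 1.88 %.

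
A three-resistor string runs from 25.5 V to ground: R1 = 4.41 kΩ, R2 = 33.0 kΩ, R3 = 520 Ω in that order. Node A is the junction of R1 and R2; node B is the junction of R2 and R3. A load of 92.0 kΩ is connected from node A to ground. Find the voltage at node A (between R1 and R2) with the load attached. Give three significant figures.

V ≈ 21.6 V

Below node A the series string R2+R3 = 33520 Ω sits in parallel with the 92000 Ω load: 24570 Ω.
V_A = 25.5 × 24570/(4410 + 24570) = 21.6 V.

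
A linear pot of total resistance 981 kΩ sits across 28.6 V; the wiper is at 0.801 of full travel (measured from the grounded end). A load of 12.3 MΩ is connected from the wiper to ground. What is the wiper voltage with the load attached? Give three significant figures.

The wiper splits the pot into (1−α)R = 195.2 kΩ above and αR = 785.8 kΩ below.
Lower section ‖ load = 738.6 kΩ.
V_wiper = 28.6 × 738.6/(195.2 + 738.6) = 22.6 V.

V ≈ 22.6 V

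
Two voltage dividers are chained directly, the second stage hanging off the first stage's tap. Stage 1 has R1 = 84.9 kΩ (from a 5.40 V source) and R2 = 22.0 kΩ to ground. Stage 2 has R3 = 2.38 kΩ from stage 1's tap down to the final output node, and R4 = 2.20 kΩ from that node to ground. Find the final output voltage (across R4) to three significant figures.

V_out ≈ 0.111 V

Stage 2 presents R3+R4 = 4.580 kΩ as a load on stage 1's tap.
Stage 1's lower leg becomes R2‖(R3+R4) = 3.791 kΩ, so V_mid = 5.40 × 3.791/88.69 = 0.2308 V.
Stage 2 is itself unloaded: V_out = V_mid × R4/(R3+R4) = 0.2308 × 2.20/4.580 = 0.111 V.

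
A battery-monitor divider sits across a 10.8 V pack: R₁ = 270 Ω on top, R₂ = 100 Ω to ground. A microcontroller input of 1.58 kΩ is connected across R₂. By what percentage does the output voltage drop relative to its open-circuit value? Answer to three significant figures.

4.41 %

The divider's output (Thévenin) resistance is R₁‖R₂ = 72.97 Ω.
Fractional drop under load = R_th/(R_th + R_L) = 72.97 / (72.97 + 1580) = 0.04415.
So the output falls by 4.41 %.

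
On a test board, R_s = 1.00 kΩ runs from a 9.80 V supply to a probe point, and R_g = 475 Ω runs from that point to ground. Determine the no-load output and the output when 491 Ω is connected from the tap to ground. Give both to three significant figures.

Open-circuit: V = 9.80 × 475/(1000 + 475) = 3.16 V.
With the load, R_g becomes R_g‖R_L = 241.4 Ω, so V = 9.80 × 241.4/1241 = 1.91 V.

Unloaded: 3.16 V; loaded: 1.91 V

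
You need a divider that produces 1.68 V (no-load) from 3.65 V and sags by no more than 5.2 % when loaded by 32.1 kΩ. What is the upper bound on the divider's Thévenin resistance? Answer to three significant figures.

Loading drop = R_th/(R_th + R_L) ≤ 0.0520, so R_th ≤ R_L · ε/(1−ε) = 32.1 kΩ × 0.0520/0.9480 = 1.76 kΩ.

R_th ≤ 1.76 kΩ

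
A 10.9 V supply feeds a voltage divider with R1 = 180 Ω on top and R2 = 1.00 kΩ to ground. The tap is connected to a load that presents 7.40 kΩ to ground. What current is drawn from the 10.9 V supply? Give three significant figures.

I ≈ 10.3 mA

R2‖R_L = 881.0 Ω, so the source sees R1 + R2‖R_L = 1061 Ω.
I = 10.9 V / 1061 Ω = 10.3 mA.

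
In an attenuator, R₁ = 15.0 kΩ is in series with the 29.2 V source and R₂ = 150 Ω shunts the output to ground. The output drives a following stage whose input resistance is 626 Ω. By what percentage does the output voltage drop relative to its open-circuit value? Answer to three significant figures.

19.2 %

The divider's output (Thévenin) resistance is R₁‖R₂ = 148.5 Ω.
Fractional drop under load = R_th/(R_th + R_L) = 148.5 / (148.5 + 626) = 0.1918.
So the output falls by 19.2 %.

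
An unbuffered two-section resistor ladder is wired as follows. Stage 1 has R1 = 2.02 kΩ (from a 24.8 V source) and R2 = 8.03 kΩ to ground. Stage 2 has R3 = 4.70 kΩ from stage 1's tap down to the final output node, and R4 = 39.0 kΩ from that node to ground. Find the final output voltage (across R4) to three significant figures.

V_out ≈ 17.1 V

Stage 2 presents R3+R4 = 43.70 kΩ as a load on stage 1's tap.
Stage 1's lower leg becomes R2‖(R3+R4) = 6.784 kΩ, so V_mid = 24.8 × 6.784/8.804 = 19.11 V.
Stage 2 is itself unloaded: V_out = V_mid × R4/(R3+R4) = 19.11 × 39.0/43.70 = 17.1 V.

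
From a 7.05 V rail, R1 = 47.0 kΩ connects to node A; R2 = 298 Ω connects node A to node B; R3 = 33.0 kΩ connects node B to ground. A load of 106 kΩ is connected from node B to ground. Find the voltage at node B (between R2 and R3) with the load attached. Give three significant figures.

V ≈ 2.45 V

At node B, R3 is in parallel with the load: R3‖R_L = 25170 Ω.
Below node A the resistance is R2 + (R3‖R_L) = 25460 Ω, so V_A = 7.05 × 25460/72460 = 2.477 V.
Then V_B = V_A × (R3‖R_L)/(R2 + R3‖R_L) = 2.477 × 25170/25460 = 2.45 V.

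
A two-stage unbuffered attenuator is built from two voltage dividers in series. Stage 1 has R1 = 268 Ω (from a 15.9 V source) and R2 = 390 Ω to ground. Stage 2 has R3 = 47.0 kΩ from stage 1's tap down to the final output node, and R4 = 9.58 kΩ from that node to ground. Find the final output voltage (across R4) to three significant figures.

V_out ≈ 1.59 V

Stage 2 presents R3+R4 = 56580 Ω as a load on stage 1's tap.
Stage 1's lower leg becomes R2‖(R3+R4) = 387.3 Ω, so V_mid = 15.9 × 387.3/655.3 = 9.398 V.
Stage 2 is itself unloaded: V_out = V_mid × R4/(R3+R4) = 9.398 × 9580/56580 = 1.59 V.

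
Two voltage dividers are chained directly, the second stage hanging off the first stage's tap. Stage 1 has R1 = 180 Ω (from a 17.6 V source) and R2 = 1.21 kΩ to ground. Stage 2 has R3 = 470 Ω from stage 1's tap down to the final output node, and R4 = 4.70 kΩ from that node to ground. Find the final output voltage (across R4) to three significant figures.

Stage 2 presents R3+R4 = 5170 Ω as a load on stage 1's tap.
Stage 1's lower leg becomes R2‖(R3+R4) = 980.5 Ω, so V_mid = 17.6 × 980.5/1161 = 14.87 V.
Stage 2 is itself unloaded: V_out = V_mid × R4/(R3+R4) = 14.87 × 4700/5170 = 13.5 V.

V_out ≈ 13.5 V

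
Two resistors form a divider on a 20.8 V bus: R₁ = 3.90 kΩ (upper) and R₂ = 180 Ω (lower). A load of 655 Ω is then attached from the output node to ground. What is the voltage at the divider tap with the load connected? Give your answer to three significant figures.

V_out ≈ 0.727 V

The load sits in parallel with R₂: R₂‖R_L = (180 × 655) / (180 + 655) = 141.2 Ω.
V_out = 20.8 × 141.2 / (3900 + 141.2) = 20.8 × 141.2/4041 = 0.727 V.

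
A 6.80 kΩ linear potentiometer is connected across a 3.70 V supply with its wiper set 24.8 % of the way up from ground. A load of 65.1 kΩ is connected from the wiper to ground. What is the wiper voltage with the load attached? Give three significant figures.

The wiper splits the pot into (1−α)R = 5.114 kΩ above and αR = 1.686 kΩ below.
Lower section ‖ load = 1.644 kΩ.
V_wiper = 3.70 × 1.644/(5.114 + 1.644) = 0.900 V.

V ≈ 0.900 V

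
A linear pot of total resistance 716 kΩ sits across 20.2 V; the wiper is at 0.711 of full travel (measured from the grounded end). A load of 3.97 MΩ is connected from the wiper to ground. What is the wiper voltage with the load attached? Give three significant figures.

The wiper splits the pot into (1−α)R = 206.9 kΩ above and αR = 509.1 kΩ below.
Lower section ‖ load = 451.2 kΩ.
V_wiper = 20.2 × 451.2/(206.9 + 451.2) = 13.8 V.

V ≈ 13.8 V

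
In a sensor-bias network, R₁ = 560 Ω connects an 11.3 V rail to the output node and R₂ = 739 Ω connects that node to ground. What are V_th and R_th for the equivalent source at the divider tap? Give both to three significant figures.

V_th is the open-circuit tap voltage: 11.3 × 739/(560 + 739) = 6.43 V.
With the supply zeroed, R₁ and R₂ appear in parallel from the tap: R_th = R₁‖R₂ = (560 × 739)/1299 = 319 Ω.

V_th = 6.43 V, R_th = 319 Ω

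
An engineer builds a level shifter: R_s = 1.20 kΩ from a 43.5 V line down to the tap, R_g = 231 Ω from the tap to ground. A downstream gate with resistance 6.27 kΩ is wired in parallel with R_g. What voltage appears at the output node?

V_out ≈ 6.81 V

The load sits in parallel with R_g: R_g‖R_L = (231 × 6270) / (231 + 6270) = 222.8 Ω.
V_out = 43.5 × 222.8 / (1200 + 222.8) = 43.5 × 222.8/1423 = 6.81 V.
(Unloaded it would have been 7.02 V.)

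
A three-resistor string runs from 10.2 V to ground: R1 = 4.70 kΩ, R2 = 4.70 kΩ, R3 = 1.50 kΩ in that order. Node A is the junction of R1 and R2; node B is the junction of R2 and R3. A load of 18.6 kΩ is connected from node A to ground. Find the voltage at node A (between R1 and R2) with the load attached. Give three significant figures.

V ≈ 5.07 V

Below node A the series string R2+R3 = 6.200 kΩ sits in parallel with the 18.6 kΩ load: 4.650 kΩ.
V_A = 10.2 × 4.650/(4.70 + 4.650) = 5.07 V.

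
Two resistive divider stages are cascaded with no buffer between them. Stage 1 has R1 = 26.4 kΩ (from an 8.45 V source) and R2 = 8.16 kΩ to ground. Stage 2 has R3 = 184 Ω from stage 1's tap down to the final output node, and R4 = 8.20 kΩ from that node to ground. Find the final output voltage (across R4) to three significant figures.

Stage 2 presents R3+R4 = 8384 Ω as a load on stage 1's tap.
Stage 1's lower leg becomes R2‖(R3+R4) = 4135 Ω, so V_mid = 8.45 × 4135/30540 = 1.144 V.
Stage 2 is itself unloaded: V_out = V_mid × R4/(R3+R4) = 1.144 × 8200/8384 = 1.12 V.

V_out ≈ 1.12 V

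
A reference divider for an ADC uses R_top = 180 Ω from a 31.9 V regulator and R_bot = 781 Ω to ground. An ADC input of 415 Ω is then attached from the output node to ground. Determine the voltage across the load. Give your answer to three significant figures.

V_out ≈ 19.2 V

The load sits in parallel with R_bot: R_bot‖R_L = (781 × 415) / (781 + 415) = 271.0 Ω.
V_out = 31.9 × 271.0 / (180 + 271.0) = 31.9 × 271.0/451.0 = 19.2 V.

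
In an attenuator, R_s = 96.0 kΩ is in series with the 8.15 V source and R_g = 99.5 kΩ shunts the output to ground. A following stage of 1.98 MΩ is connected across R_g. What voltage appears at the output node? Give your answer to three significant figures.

The load sits in parallel with R_g: R_g‖R_L = (99.5 × 1980) / (99.5 + 1980) = 94.74 kΩ.
V_out = 8.15 × 94.74 / (96.0 + 94.74) = 8.15 × 94.74/190.7 = 4.05 V.

V_out ≈ 4.05 V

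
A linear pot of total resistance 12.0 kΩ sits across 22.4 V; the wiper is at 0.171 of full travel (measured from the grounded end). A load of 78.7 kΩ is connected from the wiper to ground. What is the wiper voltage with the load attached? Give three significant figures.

The wiper splits the pot into (1−α)R = 9.948 kΩ above and αR = 2.052 kΩ below.
Lower section ‖ load = 2.000 kΩ.
V_wiper = 22.4 × 2.000/(9.948 + 2.000) = 3.75 V.

V ≈ 3.75 V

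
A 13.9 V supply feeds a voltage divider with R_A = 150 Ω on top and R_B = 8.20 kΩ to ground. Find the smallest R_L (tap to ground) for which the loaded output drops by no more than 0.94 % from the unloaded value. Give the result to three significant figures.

Output resistance R_th = R_A‖R_B = (150 × 8200)/8350 = 147.3 Ω.
The fractional drop is R_th/(R_th + R_L); requiring this ≤ 0.00940 gives R_L ≥ R_th(1/0.00940 − 1) = 147.3 × 105.4 = 15.5 kΩ.

R_L(min) ≈ 15.5 kΩ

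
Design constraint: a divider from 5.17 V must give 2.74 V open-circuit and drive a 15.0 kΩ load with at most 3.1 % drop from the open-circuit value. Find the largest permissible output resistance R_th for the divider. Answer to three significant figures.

R_th ≤ 480 Ω

Loading drop = R_th/(R_th + R_L) ≤ 0.0310, so R_th ≤ R_L · ε/(1−ε) = 15.0 kΩ × 0.0310/0.9690 = 480 Ω.
(Any R1, R2 with R2/(R1+R2) = 0.530 and R1‖R2 ≤ 480 Ω will meet the spec.)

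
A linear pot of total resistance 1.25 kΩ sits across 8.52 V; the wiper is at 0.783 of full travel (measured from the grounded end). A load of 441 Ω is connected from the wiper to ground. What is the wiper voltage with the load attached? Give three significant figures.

V ≈ 4.50 V

The wiper splits the pot into (1−α)R = 271.2 Ω above and αR = 978.8 Ω below.
Lower section ‖ load = 304.0 Ω.
V_wiper = 8.52 × 304.0/(271.2 + 304.0) = 4.50 V.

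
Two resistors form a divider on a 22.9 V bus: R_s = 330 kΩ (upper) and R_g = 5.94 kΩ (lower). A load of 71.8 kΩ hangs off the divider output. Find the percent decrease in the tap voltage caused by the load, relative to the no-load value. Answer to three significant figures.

7.52 %

The divider's output (Thévenin) resistance is R_s‖R_g = 5.835 kΩ.
Fractional drop under load = R_th/(R_th + R_L) = 5.835 / (5.835 + 71.8) = 0.07516.
So the output falls by 7.52 %.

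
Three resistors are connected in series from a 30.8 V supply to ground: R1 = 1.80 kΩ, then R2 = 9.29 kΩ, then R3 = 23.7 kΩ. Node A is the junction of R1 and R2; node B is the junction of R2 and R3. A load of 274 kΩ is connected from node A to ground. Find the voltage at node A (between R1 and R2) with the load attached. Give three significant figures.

Below node A the series string R2+R3 = 32.99 kΩ sits in parallel with the 274 kΩ load: 29.44 kΩ.
V_A = 30.8 × 29.44/(1.80 + 29.44) = 29.0 V.

V ≈ 29.0 V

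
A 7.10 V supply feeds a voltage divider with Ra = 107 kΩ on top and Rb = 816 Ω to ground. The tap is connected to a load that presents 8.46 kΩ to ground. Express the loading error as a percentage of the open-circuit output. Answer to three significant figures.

The divider's output (Thévenin) resistance is Ra‖Rb = 809.8 Ω.
Fractional drop under load = R_th/(R_th + R_L) = 809.8 / (809.8 + 8460) = 0.08736.
So the output falls by 8.74 %.

8.74 %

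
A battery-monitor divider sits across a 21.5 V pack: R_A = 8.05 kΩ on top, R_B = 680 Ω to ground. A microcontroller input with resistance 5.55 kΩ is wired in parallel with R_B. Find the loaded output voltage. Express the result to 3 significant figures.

The load sits in parallel with R_B: R_B‖R_L = (680 × 5550) / (680 + 5550) = 605.8 Ω.
V_out = 21.5 × 605.8 / (8050 + 605.8) = 21.5 × 605.8/8656 = 1.50 V.

V_out ≈ 1.50 V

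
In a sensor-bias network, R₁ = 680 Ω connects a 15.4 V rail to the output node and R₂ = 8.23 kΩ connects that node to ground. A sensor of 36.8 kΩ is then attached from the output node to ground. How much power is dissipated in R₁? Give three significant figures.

P ≈ 2.94 mW

Total resistance from the source is R₁ + (R₂‖R_L) = 7406 Ω, so I = 15.4/7406 Ω = 2.079 mA.
P = I²·R₁ = (2.079 mA)² × 680 Ω = 2.94 mW.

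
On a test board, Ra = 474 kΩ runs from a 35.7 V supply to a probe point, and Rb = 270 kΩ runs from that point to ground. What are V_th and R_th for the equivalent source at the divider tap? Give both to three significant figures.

V_th = 13.0 V, R_th = 172 kΩ

V_th is the open-circuit tap voltage: 35.7 × 270/(474 + 270) = 13.0 V.
With the supply zeroed, Ra and Rb appear in parallel from the tap: R_th = Ra‖Rb = (474 × 270)/744.0 = 172 kΩ.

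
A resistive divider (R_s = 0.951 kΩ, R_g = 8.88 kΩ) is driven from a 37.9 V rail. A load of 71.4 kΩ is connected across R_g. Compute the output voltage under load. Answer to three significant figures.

The load sits in parallel with R_g: R_g‖R_L = (8880 × 71400) / (8880 + 71400) = 7898 Ω.
V_out = 37.9 × 7898 / (951 + 7898) = 37.9 × 7898/8849 = 33.8 V.

V_out ≈ 33.8 V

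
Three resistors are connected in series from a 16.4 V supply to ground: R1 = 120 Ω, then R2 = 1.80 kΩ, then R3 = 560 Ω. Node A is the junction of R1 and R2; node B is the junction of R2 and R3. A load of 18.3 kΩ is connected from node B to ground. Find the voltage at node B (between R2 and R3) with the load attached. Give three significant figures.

At node B, R3 is in parallel with the load: R3‖R_L = 543.4 Ω.
Below node A the resistance is R2 + (R3‖R_L) = 2343 Ω, so V_A = 16.4 × 2343/2463 = 15.60 V.
Then V_B = V_A × (R3‖R_L)/(R2 + R3‖R_L) = 15.60 × 543.4/2343 = 3.62 V.

V ≈ 3.62 V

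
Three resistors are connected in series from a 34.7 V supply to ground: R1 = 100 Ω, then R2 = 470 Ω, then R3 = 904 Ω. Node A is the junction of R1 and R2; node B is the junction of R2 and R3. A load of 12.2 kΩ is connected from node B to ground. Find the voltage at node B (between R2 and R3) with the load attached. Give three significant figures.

V ≈ 20.7 V

At node B, R3 is in parallel with the load: R3‖R_L = 841.6 Ω.
Below node A the resistance is R2 + (R3‖R_L) = 1312 Ω, so V_A = 34.7 × 1312/1412 = 32.24 V.
Then V_B = V_A × (R3‖R_L)/(R2 + R3‖R_L) = 32.24 × 841.6/1312 = 20.7 V.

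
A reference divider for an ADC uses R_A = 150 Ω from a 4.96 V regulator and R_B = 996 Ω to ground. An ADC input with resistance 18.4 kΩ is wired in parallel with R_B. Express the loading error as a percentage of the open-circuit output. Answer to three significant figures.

The divider's output (Thévenin) resistance is R_A‖R_B = 130.4 Ω.
Fractional drop under load = R_th/(R_th + R_L) = 130.4 / (130.4 + 18400) = 0.007035.
So the output falls by 0.704 %.

0.704 %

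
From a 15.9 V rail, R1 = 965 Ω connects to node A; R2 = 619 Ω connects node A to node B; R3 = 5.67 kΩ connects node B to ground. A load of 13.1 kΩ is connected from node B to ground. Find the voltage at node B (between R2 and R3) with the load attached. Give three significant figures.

At node B, R3 is in parallel with the load: R3‖R_L = 3957 Ω.
Below node A the resistance is R2 + (R3‖R_L) = 4576 Ω, so V_A = 15.9 × 4576/5541 = 13.13 V.
Then V_B = V_A × (R3‖R_L)/(R2 + R3‖R_L) = 13.13 × 3957/4576 = 11.4 V.

V ≈ 11.4 V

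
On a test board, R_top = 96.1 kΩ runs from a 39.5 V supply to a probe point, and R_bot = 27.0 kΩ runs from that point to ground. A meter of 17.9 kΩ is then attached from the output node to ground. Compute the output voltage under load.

V_out ≈ 3.98 V

The load sits in parallel with R_bot: R_bot‖R_L = (27.0 × 17.9) / (27.0 + 17.9) = 10.76 kΩ.
V_out = 39.5 × 10.76 / (96.1 + 10.76) = 39.5 × 10.76/106.9 = 3.98 V.
(Unloaded it would have been 8.66 V.)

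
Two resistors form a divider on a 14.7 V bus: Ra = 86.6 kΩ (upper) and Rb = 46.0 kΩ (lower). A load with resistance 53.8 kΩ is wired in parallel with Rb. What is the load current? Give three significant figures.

Rb‖R_L = 24.80 kΩ; V_out = 14.7 × 24.80/111.4 = 3.272 V.
I_L = V_out / R_L = 3.272 / 53.8 kΩ = 0.0608 mA.

I_L ≈ 0.0608 mA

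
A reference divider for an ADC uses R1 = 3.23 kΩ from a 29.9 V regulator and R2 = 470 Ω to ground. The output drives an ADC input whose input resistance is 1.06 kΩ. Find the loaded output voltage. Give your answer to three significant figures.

The load sits in parallel with R2: R2‖R_L = (470 × 1060) / (470 + 1060) = 325.6 Ω.
V_out = 29.9 × 325.6 / (3230 + 325.6) = 29.9 × 325.6/3556 = 2.74 V.

V_out ≈ 2.74 V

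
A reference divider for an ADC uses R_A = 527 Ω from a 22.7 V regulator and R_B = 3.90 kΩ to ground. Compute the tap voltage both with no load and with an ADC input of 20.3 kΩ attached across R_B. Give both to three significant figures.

Unloaded: 20.0 V; loaded: 19.6 V

Open-circuit: V = 22.7 × 3900/(527 + 3900) = 20.0 V.
With the load, R_B becomes R_B‖R_L = 3271 Ω, so V = 22.7 × 3271/3798 = 19.6 V.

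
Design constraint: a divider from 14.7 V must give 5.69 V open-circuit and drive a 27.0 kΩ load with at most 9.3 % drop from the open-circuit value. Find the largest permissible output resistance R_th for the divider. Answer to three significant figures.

R_th ≤ 2.77 kΩ

Loading drop = R_th/(R_th + R_L) ≤ 0.0930, so R_th ≤ R_L · ε/(1−ε) = 27.0 kΩ × 0.0930/0.9070 = 2.77 kΩ.
(Any R1, R2 with R2/(R1+R2) = 0.387 and R1‖R2 ≤ 2.77 kΩ will meet the spec.)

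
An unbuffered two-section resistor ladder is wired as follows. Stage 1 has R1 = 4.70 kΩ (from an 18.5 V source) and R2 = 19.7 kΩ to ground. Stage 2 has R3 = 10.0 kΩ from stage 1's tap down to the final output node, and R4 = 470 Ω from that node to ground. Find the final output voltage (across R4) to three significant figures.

Stage 2 presents R3+R4 = 10470 Ω as a load on stage 1's tap.
Stage 1's lower leg becomes R2‖(R3+R4) = 6837 Ω, so V_mid = 18.5 × 6837/11540 = 10.96 V.
Stage 2 is itself unloaded: V_out = V_mid × R4/(R3+R4) = 10.96 × 470/10470 = 0.492 V.

V_out ≈ 0.492 V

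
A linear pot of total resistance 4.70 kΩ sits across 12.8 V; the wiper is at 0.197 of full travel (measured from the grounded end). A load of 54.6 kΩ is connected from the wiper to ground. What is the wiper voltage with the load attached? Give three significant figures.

The wiper splits the pot into (1−α)R = 3774 Ω above and αR = 925.9 Ω below.
Lower section ‖ load = 910.5 Ω.
V_wiper = 12.8 × 910.5/(3774 + 910.5) = 2.49 V.

V ≈ 2.49 V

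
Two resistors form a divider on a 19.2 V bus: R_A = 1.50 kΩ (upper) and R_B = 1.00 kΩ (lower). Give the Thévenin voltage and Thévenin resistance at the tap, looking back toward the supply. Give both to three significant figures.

V_th = 7.68 V, R_th = 600 Ω

V_th is the open-circuit tap voltage: 19.2 × 1.00/(1.50 + 1.00) = 7.68 V.
With the supply zeroed, R_A and R_B appear in parallel from the tap: R_th = R_A‖R_B = (1.50 × 1.00)/2.500 = 600 Ω.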